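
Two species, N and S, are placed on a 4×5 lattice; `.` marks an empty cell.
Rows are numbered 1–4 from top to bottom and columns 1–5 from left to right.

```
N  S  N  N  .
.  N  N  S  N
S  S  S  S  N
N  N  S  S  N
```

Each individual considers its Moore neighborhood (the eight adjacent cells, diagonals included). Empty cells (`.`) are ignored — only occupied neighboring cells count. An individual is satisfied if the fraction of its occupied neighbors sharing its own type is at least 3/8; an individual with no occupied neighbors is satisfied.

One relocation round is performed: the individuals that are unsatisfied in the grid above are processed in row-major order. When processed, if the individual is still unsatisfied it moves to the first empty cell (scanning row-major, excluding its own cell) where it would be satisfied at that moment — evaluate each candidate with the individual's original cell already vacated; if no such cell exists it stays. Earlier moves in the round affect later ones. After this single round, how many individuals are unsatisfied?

Initially unsatisfied (in order): (1,2), (2,4), (3,1), (4,1), (4,2), (4,5).
  (1,2) → (2,1).
  (2,4): no empty cell satisfies it; stays.
  (3,1): now satisfied by earlier moves; stays.
  (4,1) → (1,2).
  (4,2) → (1,5).
  (4,5): no empty cell satisfies it; stays.
Resulting grid:
N N N N N
S N N S N
S S S S N
. . S S N
Unsatisfied now: (2,4), (4,5).

2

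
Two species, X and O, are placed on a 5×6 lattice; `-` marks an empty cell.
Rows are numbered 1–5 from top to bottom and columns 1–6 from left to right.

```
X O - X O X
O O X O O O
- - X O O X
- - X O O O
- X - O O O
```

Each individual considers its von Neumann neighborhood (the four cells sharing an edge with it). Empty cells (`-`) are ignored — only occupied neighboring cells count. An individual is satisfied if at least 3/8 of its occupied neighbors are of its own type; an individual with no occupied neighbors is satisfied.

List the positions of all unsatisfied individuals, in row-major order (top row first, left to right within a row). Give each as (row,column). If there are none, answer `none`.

(1,1)X 0/2 ✗
(1,2)O 1/2 ✓
(1,4)X 0/2 ✗
(1,5)O 1/3 ✗
(1,6)X 0/2 ✗
(2,1)O 1/2 ✓
(2,2)O 2/3 ✓
(2,3)X 1/3 ✗
(2,4)O 2/4 ✓
(2,5)O 4/4 ✓
(2,6)O 1/3 ✗
(3,3)X 2/3 ✓
(3,4)O 3/4 ✓
(3,5)O 3/4 ✓
(3,6)X 0/3 ✗
(4,3)X 1/2 ✓
(4,4)O 3/4 ✓
(4,5)O 4/4 ✓
(4,6)O 2/3 ✓
(5,2)X 0/0 ✓
(5,4)O 2/2 ✓
(5,5)O 3/3 ✓
(5,6)O 2/2 ✓

(1,1), (1,4), (1,5), (1,6), (2,3), (2,6), (3,6)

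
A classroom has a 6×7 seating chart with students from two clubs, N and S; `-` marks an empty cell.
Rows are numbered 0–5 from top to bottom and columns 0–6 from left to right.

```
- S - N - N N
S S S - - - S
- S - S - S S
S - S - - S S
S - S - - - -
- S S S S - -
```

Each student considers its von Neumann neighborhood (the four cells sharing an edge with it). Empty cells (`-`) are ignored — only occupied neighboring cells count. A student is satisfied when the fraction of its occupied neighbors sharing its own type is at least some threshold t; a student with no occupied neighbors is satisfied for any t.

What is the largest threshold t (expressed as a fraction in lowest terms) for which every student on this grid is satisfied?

1/2

Row 0: (0,1)S 1/1 · (0,3)N — no occupied neighbors · (0,5)N 1/1 · (0,6)N 1/2
Row 1: (1,0)S 1/1 · (1,1)S 4/4 · (1,2)S 1/1 · (1,6)S 1/2
Row 2: (2,1)S 1/1 · (2,3)S — no occupied neighbors · (2,5)S 2/2 · (2,6)S 3/3
Row 3: (3,0)S 1/1 · (3,2)S 1/1 · (3,5)S 2/2 · (3,6)S 2/2
Row 4: (4,0)S 1/1 · (4,2)S 2/2
Row 5: (5,1)S 1/1 · (5,2)S 3/3 · (5,3)S 2/2 · (5,4)S 1/1
The smallest same-type fraction is 1/2 at (0,6), which reduces to 1/2. Any threshold above that leaves this student unsatisfied.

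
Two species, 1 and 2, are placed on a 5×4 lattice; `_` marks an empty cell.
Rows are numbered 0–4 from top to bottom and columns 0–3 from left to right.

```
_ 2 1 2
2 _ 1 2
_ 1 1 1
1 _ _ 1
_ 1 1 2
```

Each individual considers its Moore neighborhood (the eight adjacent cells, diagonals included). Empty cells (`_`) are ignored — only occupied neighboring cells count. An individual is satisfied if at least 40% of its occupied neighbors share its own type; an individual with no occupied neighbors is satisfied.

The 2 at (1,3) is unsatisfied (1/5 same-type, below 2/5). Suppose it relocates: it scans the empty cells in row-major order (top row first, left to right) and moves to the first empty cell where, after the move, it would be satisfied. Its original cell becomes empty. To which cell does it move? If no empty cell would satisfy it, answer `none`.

Vacating (1,3). Empty cells in order:
  (0,0): 2/2 same-type → satisfied — stop here.

(0,0)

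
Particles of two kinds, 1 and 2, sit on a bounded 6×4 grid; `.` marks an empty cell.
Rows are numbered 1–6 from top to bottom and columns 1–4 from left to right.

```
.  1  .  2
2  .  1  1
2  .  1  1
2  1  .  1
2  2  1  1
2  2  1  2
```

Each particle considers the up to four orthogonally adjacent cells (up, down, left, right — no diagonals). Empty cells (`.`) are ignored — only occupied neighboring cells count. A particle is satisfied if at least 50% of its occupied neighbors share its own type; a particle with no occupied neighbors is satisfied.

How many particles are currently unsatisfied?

Row 1: (1,2)1 0/0 satisfied · (1,4)2 0/1 not
Row 2: (2,1)2 1/1 satisfied · (2,3)1 2/2 satisfied · (2,4)1 2/3 satisfied
Row 3: (3,1)2 2/2 satisfied · (3,3)1 2/2 satisfied · (3,4)1 3/3 satisfied
Row 4: (4,1)2 2/3 satisfied · (4,2)1 0/2 not · (4,4)1 2/2 satisfied
Row 5: (5,1)2 3/3 satisfied · (5,2)2 2/4 satisfied · (5,3)1 2/3 satisfied · (5,4)1 2/3 satisfied
Row 6: (6,1)2 2/2 satisfied · (6,2)2 2/3 satisfied · (6,3)1 1/3 not · (6,4)2 0/2 not
Unsatisfied: (1,4), (4,2), (6,3), (6,4) — 4 in total.

4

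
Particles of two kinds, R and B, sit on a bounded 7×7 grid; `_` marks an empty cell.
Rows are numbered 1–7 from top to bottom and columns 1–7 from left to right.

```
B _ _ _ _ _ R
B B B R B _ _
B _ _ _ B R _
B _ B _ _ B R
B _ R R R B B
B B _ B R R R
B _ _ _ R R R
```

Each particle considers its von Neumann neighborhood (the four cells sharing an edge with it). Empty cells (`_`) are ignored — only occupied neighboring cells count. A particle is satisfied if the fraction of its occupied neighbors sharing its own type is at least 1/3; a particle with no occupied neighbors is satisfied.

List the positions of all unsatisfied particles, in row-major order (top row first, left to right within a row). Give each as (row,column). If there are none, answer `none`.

(1,1)B 1/1 satisfied
(1,7)R 0/0 satisfied
(2,1)B 3/3 satisfied
(2,2)B 2/2 satisfied
(2,3)B 1/2 satisfied
(2,4)R 0/2 not
(2,5)B 1/2 satisfied
(3,1)B 2/2 satisfied
(3,5)B 1/2 satisfied
(3,6)R 0/2 not
(4,1)B 2/2 satisfied
(4,3)B 0/1 not
(4,6)B 1/3 satisfied
(4,7)R 0/2 not
(5,1)B 2/2 satisfied
(5,3)R 1/2 satisfied
(5,4)R 2/3 satisfied
(5,5)R 2/3 satisfied
(5,6)B 2/4 satisfied
(5,7)B 1/3 satisfied
(6,1)B 3/3 satisfied
(6,2)B 1/1 satisfied
(6,4)B 0/2 not
(6,5)R 3/4 satisfied
(6,6)R 3/4 satisfied
(6,7)R 2/3 satisfied
(7,1)B 1/1 satisfied
(7,5)R 2/2 satisfied
(7,6)R 3/3 satisfied
(7,7)R 2/2 satisfied

(2,4), (3,6), (4,3), (4,7), (6,4)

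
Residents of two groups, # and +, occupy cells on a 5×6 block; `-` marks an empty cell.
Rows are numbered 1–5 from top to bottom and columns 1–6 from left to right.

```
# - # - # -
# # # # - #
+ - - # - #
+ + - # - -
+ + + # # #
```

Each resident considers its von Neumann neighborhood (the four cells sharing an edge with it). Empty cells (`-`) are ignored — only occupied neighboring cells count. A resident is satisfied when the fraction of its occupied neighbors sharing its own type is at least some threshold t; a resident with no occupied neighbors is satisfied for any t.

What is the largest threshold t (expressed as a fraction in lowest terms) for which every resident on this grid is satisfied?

1/2

Row 1: (1,1)# 1/1 · (1,3)# 1/1 · (1,5)# — no occupied neighbors
Row 2: (2,1)# 2/3 · (2,2)# 2/2 · (2,3)# 3/3 · (2,4)# 2/2 · (2,6)# 1/1
Row 3: (3,1)+ 1/2 · (3,4)# 2/2 · (3,6)# 1/1
Row 4: (4,1)+ 3/3 · (4,2)+ 2/2 · (4,4)# 2/2
Row 5: (5,1)+ 2/2 · (5,2)+ 3/3 · (5,3)+ 1/2 · (5,4)# 2/3 · (5,5)# 2/2 · (5,6)# 1/1
The smallest same-type fraction is 1/2 at (3,1), which reduces to 1/2. Any threshold above that leaves this resident unsatisfied.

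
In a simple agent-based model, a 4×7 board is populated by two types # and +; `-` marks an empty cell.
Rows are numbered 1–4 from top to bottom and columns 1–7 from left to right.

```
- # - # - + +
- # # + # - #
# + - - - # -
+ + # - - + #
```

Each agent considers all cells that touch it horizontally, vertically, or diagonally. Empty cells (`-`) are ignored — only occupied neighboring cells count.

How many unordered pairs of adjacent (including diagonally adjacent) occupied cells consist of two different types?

15

Scan each occupied cell's neighbors to the right and below (and the two forward diagonals) so each pair is counted once.
From row 1: 4 unlike of 9 pairs (running 4/9).
From row 2: 4 unlike of 8 pairs (running 8/17).
From row 3: 5 unlike of 8 pairs (running 13/25).
From row 4: 2 unlike of 3 pairs (running 15/28).
Total adjacent occupied pairs: 28; unlike-type pairs: 15.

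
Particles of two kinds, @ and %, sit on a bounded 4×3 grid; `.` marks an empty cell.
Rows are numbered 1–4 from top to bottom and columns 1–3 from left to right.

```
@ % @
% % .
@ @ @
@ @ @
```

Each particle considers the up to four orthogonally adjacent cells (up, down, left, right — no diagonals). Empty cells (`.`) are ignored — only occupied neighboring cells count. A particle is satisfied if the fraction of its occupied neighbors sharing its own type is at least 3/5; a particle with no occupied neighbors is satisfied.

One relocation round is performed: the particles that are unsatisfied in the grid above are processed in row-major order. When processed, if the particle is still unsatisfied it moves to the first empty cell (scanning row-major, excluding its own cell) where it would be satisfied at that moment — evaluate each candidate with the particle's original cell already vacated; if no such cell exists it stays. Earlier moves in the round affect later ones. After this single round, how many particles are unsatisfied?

1

Initially unsatisfied (in order): (1,1), (1,2), (1,3), (2,1).
  (1,1) → (2,3).
  (1,2) → (1,1).
  (1,3): now satisfied by earlier moves; stays.
  (2,1): now satisfied by earlier moves; stays.
Resulting grid:
% . @
% % @
@ @ @
@ @ @
Unsatisfied now: (2,2).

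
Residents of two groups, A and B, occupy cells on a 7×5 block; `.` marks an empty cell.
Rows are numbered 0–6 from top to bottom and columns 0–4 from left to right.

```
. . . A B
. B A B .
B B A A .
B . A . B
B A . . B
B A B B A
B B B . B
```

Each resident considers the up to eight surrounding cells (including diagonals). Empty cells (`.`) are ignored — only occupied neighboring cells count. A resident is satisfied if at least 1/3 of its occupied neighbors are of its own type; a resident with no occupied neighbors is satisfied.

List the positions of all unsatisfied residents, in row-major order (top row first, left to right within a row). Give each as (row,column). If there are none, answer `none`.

(1,3), (5,1), (5,4)

(0,3)A 1/3 ✓
(0,4)B 1/2 ✓
(1,1)B 2/4 ✓
(1,2)A 3/6 ✓
(1,3)B 1/5 ✗
(2,0)B 3/3 ✓
(2,1)B 3/6 ✓
(2,2)A 3/6 ✓
(2,3)A 3/5 ✓
(3,0)B 3/4 ✓
(3,2)A 3/4 ✓
(3,4)B 1/2 ✓
(4,0)B 2/4 ✓
(4,1)A 2/6 ✓
(4,4)B 2/3 ✓
(5,0)B 3/5 ✓
(5,1)A 1/7 ✗
(5,2)B 3/5 ✓
(5,3)B 4/5 ✓
(5,4)A 0/3 ✗
(6,0)B 2/3 ✓
(6,1)B 4/5 ✓
(6,2)B 3/4 ✓
(6,4)B 1/2 ✓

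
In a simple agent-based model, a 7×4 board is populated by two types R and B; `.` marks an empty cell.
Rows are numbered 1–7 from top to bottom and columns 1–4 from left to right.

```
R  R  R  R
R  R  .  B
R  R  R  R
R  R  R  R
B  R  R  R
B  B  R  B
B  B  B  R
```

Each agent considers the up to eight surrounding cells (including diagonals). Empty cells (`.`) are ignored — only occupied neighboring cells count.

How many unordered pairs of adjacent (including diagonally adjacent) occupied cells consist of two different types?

Scan each occupied cell's neighbors to the right and below (and the two forward diagonals) so each pair is counted once.
From row 1: 2 unlike of 10 pairs (running 2/10).
From row 2: 2 unlike of 8 pairs (running 4/18).
From row 3: 0 unlike of 13 pairs (running 4/31).
From row 4: 2 unlike of 13 pairs (running 6/44).
From row 5: 6 unlike of 13 pairs (running 12/57).
From row 6: 5 unlike of 13 pairs (running 17/70).
From row 7: 1 unlike of 3 pairs (running 18/73).
Total adjacent occupied pairs: 73; unlike-type pairs: 18.

18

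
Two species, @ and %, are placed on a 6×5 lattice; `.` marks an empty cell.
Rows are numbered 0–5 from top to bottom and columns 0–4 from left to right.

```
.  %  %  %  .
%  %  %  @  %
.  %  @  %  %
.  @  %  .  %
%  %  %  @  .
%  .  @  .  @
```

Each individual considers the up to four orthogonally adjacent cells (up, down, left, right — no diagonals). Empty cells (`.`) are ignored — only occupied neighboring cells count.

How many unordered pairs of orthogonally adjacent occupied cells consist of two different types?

13

Scan each occupied cell's neighbors to the right and below so each pair is counted once.
From row 0: 1 unlike of 5 pairs (running 1/5).
From row 1: 4 unlike of 8 pairs (running 5/13).
From row 2: 4 unlike of 6 pairs (running 9/19).
From row 3: 2 unlike of 3 pairs (running 11/22).
From row 4: 2 unlike of 5 pairs (running 13/27).
Total adjacent occupied pairs: 27; unlike-type pairs: 13.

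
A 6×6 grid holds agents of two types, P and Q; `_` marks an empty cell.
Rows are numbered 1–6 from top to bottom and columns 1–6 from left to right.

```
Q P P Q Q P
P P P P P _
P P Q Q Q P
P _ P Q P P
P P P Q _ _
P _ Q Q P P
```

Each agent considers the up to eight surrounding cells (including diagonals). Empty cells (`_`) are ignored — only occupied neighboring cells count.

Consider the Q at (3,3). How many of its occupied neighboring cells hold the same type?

2

Occupied neighbors of (3,3): (2,2)=P, (2,3)=P, (2,4)=P, (3,2)=P, (3,4)=Q, (4,3)=P, (4,4)=Q.
Same type (Q): 2 of 7.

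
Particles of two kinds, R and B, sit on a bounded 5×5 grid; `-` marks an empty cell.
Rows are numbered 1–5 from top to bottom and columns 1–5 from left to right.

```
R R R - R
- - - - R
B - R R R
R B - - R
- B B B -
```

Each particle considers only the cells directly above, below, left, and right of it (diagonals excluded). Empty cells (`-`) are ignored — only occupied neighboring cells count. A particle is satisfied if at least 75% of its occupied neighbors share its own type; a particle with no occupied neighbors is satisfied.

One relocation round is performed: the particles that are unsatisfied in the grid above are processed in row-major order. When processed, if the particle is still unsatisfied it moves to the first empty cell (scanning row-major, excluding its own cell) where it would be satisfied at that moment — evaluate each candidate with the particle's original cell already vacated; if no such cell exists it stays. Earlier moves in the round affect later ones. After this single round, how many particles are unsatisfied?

Initially unsatisfied (in order): (3,1), (4,1), (4,2).
  (3,1): no empty cell satisfies it; stays.
  (4,1) → (1,4).
  (4,2): now satisfied by earlier moves; stays.
Resulting grid:
R R R R R
- - - - R
B - R R R
- B - - R
- B B B -
All satisfied now.

0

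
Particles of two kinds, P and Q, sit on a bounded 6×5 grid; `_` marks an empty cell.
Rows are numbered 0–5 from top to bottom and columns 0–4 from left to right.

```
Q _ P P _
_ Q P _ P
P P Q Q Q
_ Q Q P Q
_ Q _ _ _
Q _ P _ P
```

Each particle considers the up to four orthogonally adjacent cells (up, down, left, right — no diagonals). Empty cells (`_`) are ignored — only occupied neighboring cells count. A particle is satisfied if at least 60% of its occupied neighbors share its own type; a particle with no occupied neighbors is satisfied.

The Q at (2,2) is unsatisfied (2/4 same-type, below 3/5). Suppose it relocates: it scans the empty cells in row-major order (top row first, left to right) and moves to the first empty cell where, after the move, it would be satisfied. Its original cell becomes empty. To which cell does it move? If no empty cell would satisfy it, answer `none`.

Vacating (2,2). Empty cells in order:
  (0,1): 2/3 same-type → satisfied — stop here.

(0,1)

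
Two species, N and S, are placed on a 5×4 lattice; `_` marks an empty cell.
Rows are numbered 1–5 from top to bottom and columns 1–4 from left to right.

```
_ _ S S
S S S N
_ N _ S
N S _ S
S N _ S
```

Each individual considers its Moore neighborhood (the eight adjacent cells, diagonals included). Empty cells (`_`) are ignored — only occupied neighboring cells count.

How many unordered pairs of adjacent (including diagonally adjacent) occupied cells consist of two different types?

Scan each occupied cell's neighbors to the right and below (and the two forward diagonals) so each pair is counted once.
Row 1: S(1,3)–S(1,4)= S(1,3)–S(2,3)= S(1,3)–N(2,4)≠ S(1,3)–S(2,2)= S(1,4)–N(2,4)≠ S(1,4)–S(2,3)=  → 2/6 unlike.
Row 2: S(2,1)–S(2,2)= S(2,1)–N(3,2)≠ S(2,2)–S(2,3)= S(2,2)–N(3,2)≠ S(2,3)–N(2,4)≠ S(2,3)–S(3,4)= S(2,3)–N(3,2)≠ N(2,4)–S(3,4)≠  → 5/8 unlike.
Row 3: N(3,2)–S(4,2)≠ N(3,2)–N(4,1)= S(3,4)–S(4,4)=  → 1/3 unlike.
Row 4: N(4,1)–S(4,2)≠ N(4,1)–S(5,1)≠ N(4,1)–N(5,2)= S(4,2)–N(5,2)≠ S(4,2)–S(5,1)= S(4,4)–S(5,4)=  → 3/6 unlike.
Row 5: S(5,1)–N(5,2)≠  → 1/1 unlike.
Total adjacent occupied pairs: 24; unlike-type pairs: 12.

12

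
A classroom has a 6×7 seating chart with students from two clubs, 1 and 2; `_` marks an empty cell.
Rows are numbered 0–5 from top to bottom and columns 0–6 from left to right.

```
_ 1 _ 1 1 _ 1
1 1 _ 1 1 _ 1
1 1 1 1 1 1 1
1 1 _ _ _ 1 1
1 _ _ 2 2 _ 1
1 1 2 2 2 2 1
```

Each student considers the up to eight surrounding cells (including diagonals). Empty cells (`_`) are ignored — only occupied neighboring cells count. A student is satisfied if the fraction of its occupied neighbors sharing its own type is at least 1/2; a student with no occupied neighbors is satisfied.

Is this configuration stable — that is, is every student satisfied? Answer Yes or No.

Row 0: (0,1)1 2/2 ok · (0,3)1 3/3 ok · (0,4)1 3/3 ok · (0,6)1 1/1 ok
Row 1: (1,0)1 4/4 ok · (1,1)1 5/5 ok · (1,3)1 6/6 ok · (1,4)1 6/6 ok · (1,6)1 3/3 ok
Row 2: (2,0)1 5/5 ok · (2,1)1 6/6 ok · (2,2)1 5/5 ok · (2,3)1 4/4 ok · (2,4)1 5/5 ok · (2,5)1 6/6 ok · (2,6)1 4/4 ok
Row 3: (3,0)1 4/4 ok · (3,1)1 5/5 ok · (3,5)1 5/6 ok · (3,6)1 4/4 ok
Row 4: (4,0)1 4/4 ok · (4,3)2 4/4 ok · (4,4)2 4/5 ok · (4,6)1 3/4 ok
Row 5: (5,0)1 2/2 ok · (5,1)1 2/3 ok · (5,2)2 2/3 ok · (5,3)2 4/4 ok · (5,4)2 4/4 ok · (5,5)2 2/4 ok · (5,6)1 1/2 ok
All meet the threshold, so the configuration is stable.

Yes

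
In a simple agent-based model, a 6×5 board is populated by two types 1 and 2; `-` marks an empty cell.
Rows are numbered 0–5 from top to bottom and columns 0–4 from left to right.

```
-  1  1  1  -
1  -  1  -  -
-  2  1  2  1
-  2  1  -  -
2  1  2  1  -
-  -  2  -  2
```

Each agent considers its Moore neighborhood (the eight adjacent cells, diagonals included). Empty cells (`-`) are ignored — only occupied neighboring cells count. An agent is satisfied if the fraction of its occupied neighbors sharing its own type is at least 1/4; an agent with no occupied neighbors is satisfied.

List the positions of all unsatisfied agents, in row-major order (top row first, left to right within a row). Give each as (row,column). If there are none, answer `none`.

(2,1), (2,3), (2,4), (4,1), (5,4)

(0,1)1 3/3 ✓
(0,2)1 3/3 ✓
(0,3)1 2/2 ✓
(1,0)1 1/2 ✓
(1,2)1 4/6 ✓
(2,1)2 1/5 ✗
(2,2)1 2/5 ✓
(2,3)2 0/4 ✗
(2,4)1 0/1 ✗
(3,1)2 3/6 ✓
(3,2)1 3/7 ✓
(4,0)2 1/2 ✓
(4,1)1 1/5 ✗
(4,2)2 2/5 ✓
(4,3)1 1/4 ✓
(5,2)2 1/3 ✓
(5,4)2 0/1 ✗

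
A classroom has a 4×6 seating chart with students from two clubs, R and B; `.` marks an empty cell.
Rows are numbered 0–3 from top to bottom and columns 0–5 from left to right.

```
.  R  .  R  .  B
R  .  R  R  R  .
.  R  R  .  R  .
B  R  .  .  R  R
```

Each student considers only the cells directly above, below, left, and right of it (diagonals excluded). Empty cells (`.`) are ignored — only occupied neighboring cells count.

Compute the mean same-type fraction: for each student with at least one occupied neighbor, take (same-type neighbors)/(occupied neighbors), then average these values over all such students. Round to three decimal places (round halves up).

0.864

Row 0: (0,1)R — no occupied neighbors · (0,3)R 1/1 · (0,5)B — no occupied neighbors
Row 1: (1,0)R — no occupied neighbors · (1,2)R 2/2 · (1,3)R 3/3 · (1,4)R 2/2
Row 2: (2,1)R 2/2 · (2,2)R 2/2 · (2,4)R 2/2
Row 3: (3,0)B 0/1 · (3,1)R 1/2 · (3,4)R 2/2 · (3,5)R 1/1
Sum over 11 students: 1/1 + 2/2 + 3/3 + 2/2 + 2/2 + 2/2 + 2/2 + 0/1 + 1/2 + 2/2 + 1/1 = 19/2; mean = 19/2 ÷ 11 = 19/22 = 0.863636… → 0.864.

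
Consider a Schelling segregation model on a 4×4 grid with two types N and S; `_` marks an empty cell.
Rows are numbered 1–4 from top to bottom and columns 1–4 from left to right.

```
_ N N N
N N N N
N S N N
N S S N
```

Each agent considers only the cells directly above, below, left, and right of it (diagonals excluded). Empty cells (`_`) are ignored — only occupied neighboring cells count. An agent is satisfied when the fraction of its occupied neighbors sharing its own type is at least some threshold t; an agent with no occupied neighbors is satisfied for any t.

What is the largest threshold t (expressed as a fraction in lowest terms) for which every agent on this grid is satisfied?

1/4

Row 1: (1,2)N 2/2 · (1,3)N 3/3 · (1,4)N 2/2
Row 2: (2,1)N 2/2 · (2,2)N 3/4 · (2,3)N 4/4 · (2,4)N 3/3
Row 3: (3,1)N 2/3 · (3,2)S 1/4 · (3,3)N 2/4 · (3,4)N 3/3
Row 4: (4,1)N 1/2 · (4,2)S 2/3 · (4,3)S 1/3 · (4,4)N 1/2
The smallest same-type fraction is 1/4 at (3,2), which reduces to 1/4. Any threshold above that leaves this agent unsatisfied.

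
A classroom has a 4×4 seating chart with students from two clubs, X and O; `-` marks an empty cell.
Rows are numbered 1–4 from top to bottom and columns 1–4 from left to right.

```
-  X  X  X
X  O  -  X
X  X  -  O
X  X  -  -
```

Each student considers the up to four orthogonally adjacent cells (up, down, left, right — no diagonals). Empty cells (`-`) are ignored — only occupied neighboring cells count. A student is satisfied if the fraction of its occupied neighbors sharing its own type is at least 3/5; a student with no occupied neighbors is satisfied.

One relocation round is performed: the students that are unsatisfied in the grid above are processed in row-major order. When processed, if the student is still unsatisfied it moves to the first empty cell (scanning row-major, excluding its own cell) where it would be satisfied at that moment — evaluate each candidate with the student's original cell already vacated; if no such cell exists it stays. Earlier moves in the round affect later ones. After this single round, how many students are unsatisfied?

0

Initially unsatisfied (in order): (1,2), (2,1), (2,2), (2,4), (3,4).
  (1,2) → (1,1).
  (2,1): now satisfied by earlier moves; stays.
  (2,2) → (4,4).
  (2,4) → (1,2).
  (3,4): now satisfied by earlier moves; stays.
Resulting grid:
X X X X
X - - -
X X - O
X X - O
All satisfied now.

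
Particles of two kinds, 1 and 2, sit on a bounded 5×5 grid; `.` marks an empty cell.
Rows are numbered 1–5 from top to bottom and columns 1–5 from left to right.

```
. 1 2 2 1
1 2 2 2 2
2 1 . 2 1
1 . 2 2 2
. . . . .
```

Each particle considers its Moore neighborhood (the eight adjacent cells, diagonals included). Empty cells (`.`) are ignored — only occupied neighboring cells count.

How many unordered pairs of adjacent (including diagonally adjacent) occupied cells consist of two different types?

Scan each occupied cell's neighbors to the right and below (and the two forward diagonals) so each pair is counted once.
Row 1: 1(1,2)–2(1,3)≠ 1(1,2)–2(2,2)≠ 1(1,2)–2(2,3)≠ 1(1,2)–1(2,1)= 2(1,3)–2(1,4)= 2(1,3)–2(2,3)= 2(1,3)–2(2,4)= 2(1,3)–2(2,2)= 2(1,4)–1(1,5)≠ 2(1,4)–2(2,4)= 2(1,4)–2(2,5)= 2(1,4)–2(2,3)= 1(1,5)–2(2,5)≠ 1(1,5)–2(2,4)≠  → 6/14 unlike.
Row 2: 1(2,1)–2(2,2)≠ 1(2,1)–2(3,1)≠ 1(2,1)–1(3,2)= 2(2,2)–2(2,3)= 2(2,2)–1(3,2)≠ 2(2,2)–2(3,1)= 2(2,3)–2(2,4)= 2(2,3)–2(3,4)= 2(2,3)–1(3,2)≠ 2(2,4)–2(2,5)= 2(2,4)–2(3,4)= 2(2,4)–1(3,5)≠ 2(2,5)–1(3,5)≠ 2(2,5)–2(3,4)=  → 6/14 unlike.
Row 3: 2(3,1)–1(3,2)≠ 2(3,1)–1(4,1)≠ 1(3,2)–2(4,3)≠ 1(3,2)–1(4,1)= 2(3,4)–1(3,5)≠ 2(3,4)–2(4,4)= 2(3,4)–2(4,5)= 2(3,4)–2(4,3)= 1(3,5)–2(4,5)≠ 1(3,5)–2(4,4)≠  → 6/10 unlike.
Row 4: 2(4,3)–2(4,4)= 2(4,4)–2(4,5)=  → 0/2 unlike.
Total adjacent occupied pairs: 40; unlike-type pairs: 18.

18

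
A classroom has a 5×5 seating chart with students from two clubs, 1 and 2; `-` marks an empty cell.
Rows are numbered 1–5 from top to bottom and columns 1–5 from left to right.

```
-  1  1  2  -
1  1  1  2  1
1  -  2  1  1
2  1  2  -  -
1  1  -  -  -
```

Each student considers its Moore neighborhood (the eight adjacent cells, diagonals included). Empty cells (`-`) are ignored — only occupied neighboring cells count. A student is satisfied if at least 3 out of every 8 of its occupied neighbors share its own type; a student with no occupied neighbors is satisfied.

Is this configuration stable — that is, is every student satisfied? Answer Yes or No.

No

Row 1: (1,2)1 4/4 ok · (1,3)1 3/5 ok · (1,4)2 1/4 unhappy
Row 2: (2,1)1 3/3 ok · (2,2)1 5/6 ok · (2,3)1 4/7 ok · (2,4)2 2/7 unhappy · (2,5)1 2/4 ok
Row 3: (3,1)1 3/4 ok · (3,3)2 2/6 unhappy · (3,4)1 3/6 ok · (3,5)1 2/3 ok
Row 4: (4,1)2 0/4 unhappy · (4,2)1 3/6 ok · (4,3)2 1/4 unhappy
Row 5: (5,1)1 2/3 ok · (5,2)1 2/4 ok
For instance (1,4) has only 1/4 same-type neighbors, below 3/8.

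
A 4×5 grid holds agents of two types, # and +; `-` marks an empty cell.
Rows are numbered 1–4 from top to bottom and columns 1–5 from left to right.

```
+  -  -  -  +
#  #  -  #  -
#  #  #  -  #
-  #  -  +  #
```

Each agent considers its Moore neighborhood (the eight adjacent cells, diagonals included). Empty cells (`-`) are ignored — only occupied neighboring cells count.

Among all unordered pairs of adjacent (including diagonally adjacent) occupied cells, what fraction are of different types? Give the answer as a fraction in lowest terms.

Scan each occupied cell's neighbors to the right and below (and the two forward diagonals) so each pair is counted once.
Row 1: +(1,1)–#(2,1)≠ +(1,1)–#(2,2)≠ +(1,5)–#(2,4)≠  → 3/3 unlike.
Row 2: #(2,1)–#(2,2)= #(2,1)–#(3,1)= #(2,1)–#(3,2)= #(2,2)–#(3,2)= #(2,2)–#(3,3)= #(2,2)–#(3,1)= #(2,4)–#(3,5)= #(2,4)–#(3,3)=  → 0/8 unlike.
Row 3: #(3,1)–#(3,2)= #(3,1)–#(4,2)= #(3,2)–#(3,3)= #(3,2)–#(4,2)= #(3,3)–+(4,4)≠ #(3,3)–#(4,2)= #(3,5)–#(4,5)= #(3,5)–+(4,4)≠  → 2/8 unlike.
Row 4: +(4,4)–#(4,5)≠  → 1/1 unlike.
Total adjacent occupied pairs: 20; unlike-type pairs: 6.
6/20 reduces to 3/10.

3/10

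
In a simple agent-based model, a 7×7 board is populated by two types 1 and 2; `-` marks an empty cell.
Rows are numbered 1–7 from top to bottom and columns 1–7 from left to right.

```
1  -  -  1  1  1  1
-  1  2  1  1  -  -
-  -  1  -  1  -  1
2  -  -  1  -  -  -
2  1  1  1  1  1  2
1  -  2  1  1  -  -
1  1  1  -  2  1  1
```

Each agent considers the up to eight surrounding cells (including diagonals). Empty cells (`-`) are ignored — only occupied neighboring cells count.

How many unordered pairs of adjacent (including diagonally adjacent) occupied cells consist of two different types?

Scan each occupied cell's neighbors to the right and below (and the two forward diagonals) so each pair is counted once.
Row 1: 1(1,1)–1(2,2)= 1(1,4)–1(1,5)= 1(1,4)–1(2,4)= 1(1,4)–1(2,5)= 1(1,4)–2(2,3)≠ 1(1,5)–1(1,6)= 1(1,5)–1(2,5)= 1(1,5)–1(2,4)= 1(1,6)–1(1,7)= 1(1,6)–1(2,5)=  → 1/10 unlike.
Row 2: 1(2,2)–2(2,3)≠ 1(2,2)–1(3,3)= 2(2,3)–1(2,4)≠ 2(2,3)–1(3,3)≠ 1(2,4)–1(2,5)= 1(2,4)–1(3,5)= 1(2,4)–1(3,3)= 1(2,5)–1(3,5)=  → 3/8 unlike.
Row 3: 1(3,3)–1(4,4)= 1(3,5)–1(4,4)=  → 0/2 unlike.
Row 4: 2(4,1)–2(5,1)= 2(4,1)–1(5,2)≠ 1(4,4)–1(5,4)= 1(4,4)–1(5,5)= 1(4,4)–1(5,3)=  → 1/5 unlike.
Row 5: 2(5,1)–1(5,2)≠ 2(5,1)–1(6,1)≠ 1(5,2)–1(5,3)= 1(5,2)–2(6,3)≠ 1(5,2)–1(6,1)= 1(5,3)–1(5,4)= 1(5,3)–2(6,3)≠ 1(5,3)–1(6,4)= 1(5,4)–1(5,5)= 1(5,4)–1(6,4)= 1(5,4)–1(6,5)= 1(5,4)–2(6,3)≠ 1(5,5)–1(5,6)= 1(5,5)–1(6,5)= 1(5,5)–1(6,4)= 1(5,6)–2(5,7)≠ 1(5,6)–1(6,5)=  → 6/17 unlike.
Row 6: 1(6,1)–1(7,1)= 1(6,1)–1(7,2)= 2(6,3)–1(6,4)≠ 2(6,3)–1(7,3)≠ 2(6,3)–1(7,2)≠ 1(6,4)–1(6,5)= 1(6,4)–2(7,5)≠ 1(6,4)–1(7,3)= 1(6,5)–2(7,5)≠ 1(6,5)–1(7,6)=  → 5/10 unlike.
Row 7: 1(7,1)–1(7,2)= 1(7,2)–1(7,3)= 2(7,5)–1(7,6)≠ 1(7,6)–1(7,7)=  → 1/4 unlike.
Total adjacent occupied pairs: 56; unlike-type pairs: 17.

17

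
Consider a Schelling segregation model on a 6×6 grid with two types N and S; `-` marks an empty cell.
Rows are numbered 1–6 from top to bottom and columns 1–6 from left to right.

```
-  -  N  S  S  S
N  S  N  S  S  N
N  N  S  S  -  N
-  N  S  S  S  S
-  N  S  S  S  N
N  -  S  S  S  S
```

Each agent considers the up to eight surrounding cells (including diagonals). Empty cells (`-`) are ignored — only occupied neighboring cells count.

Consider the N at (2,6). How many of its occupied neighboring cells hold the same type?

1

Occupied neighbors of (2,6): (1,5)=S, (1,6)=S, (2,5)=S, (3,6)=N.
Same type (N): 1 of 4.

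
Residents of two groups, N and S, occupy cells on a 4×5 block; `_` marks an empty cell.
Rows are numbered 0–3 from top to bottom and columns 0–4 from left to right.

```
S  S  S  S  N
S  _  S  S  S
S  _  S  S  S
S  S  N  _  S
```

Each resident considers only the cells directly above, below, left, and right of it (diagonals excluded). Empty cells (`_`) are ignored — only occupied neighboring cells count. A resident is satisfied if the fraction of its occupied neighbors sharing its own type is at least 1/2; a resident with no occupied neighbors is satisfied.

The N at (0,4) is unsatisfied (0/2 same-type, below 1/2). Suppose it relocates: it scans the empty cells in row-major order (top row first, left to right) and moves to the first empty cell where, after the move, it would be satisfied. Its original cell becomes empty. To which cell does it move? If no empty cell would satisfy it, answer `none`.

none

Vacating (0,4). Empty cells in order:
  (1,1): 0/3 same-type → still unsatisfied.
  (2,1): 0/3 same-type → still unsatisfied.
  (3,3): 1/3 same-type → still unsatisfied.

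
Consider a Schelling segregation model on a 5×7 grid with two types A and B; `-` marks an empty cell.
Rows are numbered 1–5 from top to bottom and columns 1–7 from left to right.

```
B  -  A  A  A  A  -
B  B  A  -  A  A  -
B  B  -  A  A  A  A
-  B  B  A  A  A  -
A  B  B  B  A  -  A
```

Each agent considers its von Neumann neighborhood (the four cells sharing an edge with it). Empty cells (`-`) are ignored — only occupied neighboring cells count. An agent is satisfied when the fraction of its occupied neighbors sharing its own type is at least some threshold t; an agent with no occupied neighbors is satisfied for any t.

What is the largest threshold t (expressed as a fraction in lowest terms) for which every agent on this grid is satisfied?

Row 1: (1,1)B 1/1 · (1,3)A 2/2 · (1,4)A 2/2 · (1,5)A 3/3 · (1,6)A 2/2
Row 2: (2,1)B 3/3 · (2,2)B 2/3 · (2,3)A 1/2 · (2,5)A 3/3 · (2,6)A 3/3
Row 3: (3,1)B 2/2 · (3,2)B 3/3 · (3,4)A 2/2 · (3,5)A 4/4 · (3,6)A 4/4 · (3,7)A 1/1
Row 4: (4,2)B 3/3 · (4,3)B 2/3 · (4,4)A 2/4 · (4,5)A 4/4 · (4,6)A 2/2
Row 5: (5,1)A 0/1 · (5,2)B 2/3 · (5,3)B 3/3 · (5,4)B 1/3 · (5,5)A 1/2 · (5,7)A — no occupied neighbors
The smallest same-type fraction is 0/1 at (5,1), which reduces to 0/1. Any threshold above that leaves this agent unsatisfied.

0/1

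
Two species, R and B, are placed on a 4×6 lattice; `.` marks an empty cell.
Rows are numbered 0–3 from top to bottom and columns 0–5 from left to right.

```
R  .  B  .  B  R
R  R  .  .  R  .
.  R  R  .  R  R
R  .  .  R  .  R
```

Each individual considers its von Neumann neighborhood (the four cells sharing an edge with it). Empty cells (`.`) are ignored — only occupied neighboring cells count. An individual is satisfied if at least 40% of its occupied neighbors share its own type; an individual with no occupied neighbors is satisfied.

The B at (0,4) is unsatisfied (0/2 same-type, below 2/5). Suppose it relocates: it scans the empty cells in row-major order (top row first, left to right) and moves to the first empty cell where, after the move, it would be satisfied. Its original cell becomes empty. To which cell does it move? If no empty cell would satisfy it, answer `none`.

(0,3)

Vacating (0,4). Empty cells in order:
  (0,1): 1/3 same-type → still unsatisfied.
  (0,3): 1/1 same-type → satisfied — stop here.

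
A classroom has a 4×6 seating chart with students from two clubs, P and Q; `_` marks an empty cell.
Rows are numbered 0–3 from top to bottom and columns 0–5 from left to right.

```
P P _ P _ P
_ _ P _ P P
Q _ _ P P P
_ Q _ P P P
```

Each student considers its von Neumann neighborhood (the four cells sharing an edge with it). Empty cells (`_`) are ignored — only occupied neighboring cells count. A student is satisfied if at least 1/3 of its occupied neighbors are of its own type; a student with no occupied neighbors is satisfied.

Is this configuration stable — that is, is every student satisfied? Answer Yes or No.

(0,0)P 1/1 satisfied
(0,1)P 1/1 satisfied
(0,3)P 0/0 satisfied
(0,5)P 1/1 satisfied
(1,2)P 0/0 satisfied
(1,4)P 2/2 satisfied
(1,5)P 3/3 satisfied
(2,0)Q 0/0 satisfied
(2,3)P 2/2 satisfied
(2,4)P 4/4 satisfied
(2,5)P 3/3 satisfied
(3,1)Q 0/0 satisfied
(3,3)P 2/2 satisfied
(3,4)P 3/3 satisfied
(3,5)P 2/2 satisfied
All meet the threshold, so the configuration is stable.

Yes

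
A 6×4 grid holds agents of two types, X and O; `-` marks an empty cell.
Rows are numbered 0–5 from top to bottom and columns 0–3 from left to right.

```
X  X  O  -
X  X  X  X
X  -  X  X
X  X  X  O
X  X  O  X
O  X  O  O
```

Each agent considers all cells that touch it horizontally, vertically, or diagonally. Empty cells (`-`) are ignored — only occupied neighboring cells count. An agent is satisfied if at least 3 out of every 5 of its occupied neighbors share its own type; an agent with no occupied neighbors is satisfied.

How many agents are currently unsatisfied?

7

(0,0)X 3/3 ✓
(0,1)X 4/5 ✓
(0,2)O 0/4 ✗
(1,0)X 4/4 ✓
(1,1)X 6/7 ✓
(1,2)X 5/6 ✓
(1,3)X 3/4 ✓
(2,0)X 4/4 ✓
(2,2)X 6/7 ✓
(2,3)X 4/5 ✓
(3,0)X 4/4 ✓
(3,1)X 6/7 ✓
(3,2)X 5/7 ✓
(3,3)O 1/5 ✗
(4,0)X 4/5 ✓
(4,1)X 5/8 ✓
(4,2)O 3/8 ✗
(4,3)X 1/5 ✗
(5,0)O 0/3 ✗
(5,1)X 2/5 ✗
(5,2)O 2/5 ✗
(5,3)O 2/3 ✓
Unsatisfied: (0,2), (3,3), (4,2), (4,3), (5,0), (5,1), (5,2) — 7 in total.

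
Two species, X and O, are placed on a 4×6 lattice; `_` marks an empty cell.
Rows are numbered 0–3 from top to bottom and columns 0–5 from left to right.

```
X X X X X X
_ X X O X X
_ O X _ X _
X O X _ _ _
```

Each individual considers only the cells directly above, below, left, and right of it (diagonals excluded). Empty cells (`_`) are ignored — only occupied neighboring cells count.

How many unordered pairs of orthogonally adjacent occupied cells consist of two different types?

Scan each occupied cell's neighbors to the right and below so each pair is counted once.
From row 0: 1 unlike of 10 pairs (running 1/10).
From row 1: 3 unlike of 7 pairs (running 4/17).
From row 2: 1 unlike of 3 pairs (running 5/20).
From row 3: 2 unlike of 2 pairs (running 7/22).
Total adjacent occupied pairs: 22; unlike-type pairs: 7.

7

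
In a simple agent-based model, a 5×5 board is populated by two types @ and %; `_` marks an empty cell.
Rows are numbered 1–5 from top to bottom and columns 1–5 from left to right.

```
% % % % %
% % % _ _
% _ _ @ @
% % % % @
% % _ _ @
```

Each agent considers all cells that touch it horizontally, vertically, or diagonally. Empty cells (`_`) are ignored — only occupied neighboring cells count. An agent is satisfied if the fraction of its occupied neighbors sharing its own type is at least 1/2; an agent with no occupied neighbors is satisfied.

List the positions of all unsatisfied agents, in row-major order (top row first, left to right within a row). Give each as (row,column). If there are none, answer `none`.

Row 1: (1,1)% 3/3 ok · (1,2)% 5/5 ok · (1,3)% 4/4 ok · (1,4)% 3/3 ok · (1,5)% 1/1 ok
Row 2: (2,1)% 4/4 ok · (2,2)% 6/6 ok · (2,3)% 4/5 ok
Row 3: (3,1)% 4/4 ok · (3,4)@ 2/5 unhappy · (3,5)@ 2/3 ok
Row 4: (4,1)% 4/4 ok · (4,2)% 5/5 ok · (4,3)% 3/4 ok · (4,4)% 1/5 unhappy · (4,5)@ 3/4 ok
Row 5: (5,1)% 3/3 ok · (5,2)% 4/4 ok · (5,5)@ 1/2 ok

(3,4), (4,4)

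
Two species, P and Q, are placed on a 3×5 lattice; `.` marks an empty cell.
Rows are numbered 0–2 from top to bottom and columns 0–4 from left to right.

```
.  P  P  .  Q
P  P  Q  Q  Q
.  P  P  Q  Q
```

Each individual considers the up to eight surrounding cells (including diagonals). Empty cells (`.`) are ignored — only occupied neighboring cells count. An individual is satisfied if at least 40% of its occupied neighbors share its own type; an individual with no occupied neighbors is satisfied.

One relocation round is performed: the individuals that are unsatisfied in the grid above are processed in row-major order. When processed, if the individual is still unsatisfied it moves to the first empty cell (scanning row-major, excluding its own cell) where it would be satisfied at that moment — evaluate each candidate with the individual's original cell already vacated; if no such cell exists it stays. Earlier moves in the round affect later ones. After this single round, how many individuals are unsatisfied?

0

Initially unsatisfied (in order): (1,2).
  (1,2) → (0,3).
Resulting grid:
. P P Q Q
P P . Q Q
. P P Q Q
All satisfied now.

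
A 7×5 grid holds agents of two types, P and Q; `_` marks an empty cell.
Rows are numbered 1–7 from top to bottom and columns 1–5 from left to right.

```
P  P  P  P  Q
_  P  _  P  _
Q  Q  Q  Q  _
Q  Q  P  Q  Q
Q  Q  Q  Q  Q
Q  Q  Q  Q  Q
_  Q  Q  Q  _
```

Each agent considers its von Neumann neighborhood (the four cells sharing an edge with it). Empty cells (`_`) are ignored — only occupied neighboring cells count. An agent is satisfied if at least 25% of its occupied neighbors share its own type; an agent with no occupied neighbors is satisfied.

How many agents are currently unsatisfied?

2

(1,1)P 1/1 ✓
(1,2)P 3/3 ✓
(1,3)P 2/2 ✓
(1,4)P 2/3 ✓
(1,5)Q 0/1 ✗
(2,2)P 1/2 ✓
(2,4)P 1/2 ✓
(3,1)Q 2/2 ✓
(3,2)Q 3/4 ✓
(3,3)Q 2/3 ✓
(3,4)Q 2/3 ✓
(4,1)Q 3/3 ✓
(4,2)Q 3/4 ✓
(4,3)P 0/4 ✗
(4,4)Q 3/4 ✓
(4,5)Q 2/2 ✓
(5,1)Q 3/3 ✓
(5,2)Q 4/4 ✓
(5,3)Q 3/4 ✓
(5,4)Q 4/4 ✓
(5,5)Q 3/3 ✓
(6,1)Q 2/2 ✓
(6,2)Q 4/4 ✓
(6,3)Q 4/4 ✓
(6,4)Q 4/4 ✓
(6,5)Q 2/2 ✓
(7,2)Q 2/2 ✓
(7,3)Q 3/3 ✓
(7,4)Q 2/2 ✓
Unsatisfied: (1,5), (4,3) — 2 in total.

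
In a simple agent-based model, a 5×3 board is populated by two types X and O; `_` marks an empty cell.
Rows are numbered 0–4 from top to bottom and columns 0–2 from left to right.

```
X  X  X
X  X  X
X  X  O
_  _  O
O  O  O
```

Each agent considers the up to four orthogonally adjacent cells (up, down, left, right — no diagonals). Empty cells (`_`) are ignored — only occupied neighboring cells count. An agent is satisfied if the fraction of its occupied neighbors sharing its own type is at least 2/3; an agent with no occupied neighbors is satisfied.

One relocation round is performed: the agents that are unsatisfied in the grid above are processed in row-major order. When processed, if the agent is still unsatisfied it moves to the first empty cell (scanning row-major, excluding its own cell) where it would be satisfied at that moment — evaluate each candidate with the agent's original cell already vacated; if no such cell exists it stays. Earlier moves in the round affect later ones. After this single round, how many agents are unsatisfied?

Initially unsatisfied (in order): (2,2).
  (2,2) → (3,1).
Resulting grid:
X X X
X X X
X X _
_ O O
O O O
All satisfied now.

0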